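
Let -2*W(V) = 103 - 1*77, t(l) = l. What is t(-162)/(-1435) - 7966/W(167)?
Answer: 11433316/18655 ≈ 612.88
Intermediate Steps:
W(V) = -13 (W(V) = -(103 - 1*77)/2 = -(103 - 77)/2 = -½*26 = -13)
t(-162)/(-1435) - 7966/W(167) = -162/(-1435) - 7966/(-13) = -162*(-1/1435) - 7966*(-1/13) = 162/1435 + 7966/13 = 11433316/18655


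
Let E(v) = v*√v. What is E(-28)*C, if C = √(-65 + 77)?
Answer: -112*I*√21 ≈ -513.25*I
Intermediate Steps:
E(v) = v^(3/2)
C = 2*√3 (C = √12 = 2*√3 ≈ 3.4641)
E(-28)*C = (-28)^(3/2)*(2*√3) = (-56*I*√7)*(2*√3) = -112*I*√21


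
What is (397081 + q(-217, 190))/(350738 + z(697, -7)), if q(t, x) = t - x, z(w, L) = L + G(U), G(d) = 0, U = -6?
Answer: 396674/350731 ≈ 1.1310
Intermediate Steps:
z(w, L) = L (z(w, L) = L + 0 = L)
(397081 + q(-217, 190))/(350738 + z(697, -7)) = (397081 + (-217 - 1*190))/(350738 - 7) = (397081 + (-217 - 190))/350731 = (397081 - 407)*(1/350731) = 396674*(1/350731) = 396674/350731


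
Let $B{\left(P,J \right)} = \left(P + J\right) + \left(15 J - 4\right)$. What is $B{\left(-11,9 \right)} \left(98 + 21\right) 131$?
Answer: $2010981$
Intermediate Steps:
$B{\left(P,J \right)} = -4 + P + 16 J$ ($B{\left(P,J \right)} = \left(J + P\right) + \left(-4 + 15 J\right) = -4 + P + 16 J$)
$B{\left(-11,9 \right)} \left(98 + 21\right) 131 = \left(-4 - 11 + 16 \cdot 9\right) \left(98 + 21\right) 131 = \left(-4 - 11 + 144\right) 119 \cdot 131 = 129 \cdot 119 \cdot 131 = 15351 \cdot 131 = 2010981$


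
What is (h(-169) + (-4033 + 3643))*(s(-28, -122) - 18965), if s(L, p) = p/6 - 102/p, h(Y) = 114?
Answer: 319622996/61 ≈ 5.2397e+6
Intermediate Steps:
s(L, p) = -102/p + p/6 (s(L, p) = p*(⅙) - 102/p = p/6 - 102/p = -102/p + p/6)
(h(-169) + (-4033 + 3643))*(s(-28, -122) - 18965) = (114 + (-4033 + 3643))*((-102/(-122) + (⅙)*(-122)) - 18965) = (114 - 390)*((-102*(-1/122) - 61/3) - 18965) = -276*((51/61 - 61/3) - 18965) = -276*(-3568/183 - 18965) = -276*(-3474163/183) = 319622996/61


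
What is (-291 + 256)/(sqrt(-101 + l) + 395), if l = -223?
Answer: -13825/156349 + 630*I/156349 ≈ -0.088424 + 0.0040294*I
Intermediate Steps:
(-291 + 256)/(sqrt(-101 + l) + 395) = (-291 + 256)/(sqrt(-101 - 223) + 395) = -35/(sqrt(-324) + 395) = -35/(18*I + 395) = -35*(395 - 18*I)/156349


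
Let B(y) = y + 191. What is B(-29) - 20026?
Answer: -19864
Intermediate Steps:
B(y) = 191 + y
B(-29) - 20026 = (191 - 29) - 20026 = 162 - 20026 = -19864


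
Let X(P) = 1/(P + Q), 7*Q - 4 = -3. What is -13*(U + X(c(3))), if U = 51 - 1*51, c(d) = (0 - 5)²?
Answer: -91/176 ≈ -0.51705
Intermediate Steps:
Q = ⅐ (Q = 4/7 + (⅐)*(-3) = 4/7 - 3/7 = ⅐ ≈ 0.14286)
c(d) = 25 (c(d) = (-5)² = 25)
U = 0 (U = 51 - 51 = 0)
X(P) = 1/(⅐ + P) (X(P) = 1/(P + ⅐) = 1/(⅐ + P))
-13*(U + X(c(3))) = -13*(0 + 7/(1 + 7*25)) = -13*(0 + 7/(1 + 175)) = -13*(0 + 7/176) = -13*7/176 = -91/176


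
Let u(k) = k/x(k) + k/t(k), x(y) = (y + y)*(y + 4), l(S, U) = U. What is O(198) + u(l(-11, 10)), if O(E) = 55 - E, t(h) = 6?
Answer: -11869/84 ≈ -141.30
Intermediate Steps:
x(y) = 2*y*(4 + y) (x(y) = (2*y)*(4 + y) = 2*y*(4 + y))
u(k) = 1/(2*(4 + k)) + k/6 (u(k) = k/((2*k*(4 + k))) + k/6 = k*(1/(2*k*(4 + k))) + k*(⅙) = 1/(2*(4 + k)) + k/6)
O(198) + u(l(-11, 10)) = (55 - 1*198) + (3 + 10*(4 + 10))/(6*(4 + 10)) = (55 - 198) + (⅙)*(3 + 10*14)/14 = -143 + (⅙)*(1/14)*(3 + 140) = -143 + (⅙)*(1/14)*143 = -143 + 143/84 = -11869/84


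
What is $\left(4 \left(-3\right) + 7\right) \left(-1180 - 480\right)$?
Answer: $8300$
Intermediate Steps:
$\left(4 \left(-3\right) + 7\right) \left(-1180 - 480\right) = \left(-12 + 7\right) \left(-1180 - 480\right) = \left(-5\right) \left(-1660\right) = 8300$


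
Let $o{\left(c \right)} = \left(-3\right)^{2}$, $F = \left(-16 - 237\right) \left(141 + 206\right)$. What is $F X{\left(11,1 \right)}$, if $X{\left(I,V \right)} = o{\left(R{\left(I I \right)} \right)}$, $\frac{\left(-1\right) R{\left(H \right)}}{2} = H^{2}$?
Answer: $-790119$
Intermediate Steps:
$R{\left(H \right)} = - 2 H^{2}$
$F = -87791$ ($F = \left(-253\right) 347 = -87791$)
$o{\left(c \right)} = 9$
$X{\left(I,V \right)} = 9$
$F X{\left(11,1 \right)} = \left(-87791\right) 9 = -790119$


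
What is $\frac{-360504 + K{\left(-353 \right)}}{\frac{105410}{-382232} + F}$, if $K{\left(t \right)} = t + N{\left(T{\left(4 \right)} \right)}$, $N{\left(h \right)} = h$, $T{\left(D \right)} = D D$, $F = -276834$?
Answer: $\frac{5304806812}{4069804573} \approx 1.3035$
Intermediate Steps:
$T{\left(D \right)} = D^{2}$
$K{\left(t \right)} = 16 + t$ ($K{\left(t \right)} = t + 4^{2} = t + 16 = 16 + t$)
$\frac{-360504 + K{\left(-353 \right)}}{\frac{105410}{-382232} + F} = \frac{-360504 + \left(16 - 353\right)}{\frac{105410}{-382232} - 276834} = \frac{-360504 - 337}{105410 \left(- \frac{1}{382232}\right) - 276834} = - \frac{360841}{- \frac{52705}{191116} - 276834} = - \frac{360841}{- \frac{52907459449}{191116}} = \left(-360841\right) \left(- \frac{191116}{52907459449}\right) = \frac{5304806812}{4069804573}$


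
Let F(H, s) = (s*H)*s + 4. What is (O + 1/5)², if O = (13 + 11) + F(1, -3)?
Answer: 34596/25 ≈ 1383.8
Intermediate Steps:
F(H, s) = 4 + H*s² (F(H, s) = (H*s)*s + 4 = H*s² + 4 = 4 + H*s²)
O = 37 (O = (13 + 11) + (4 + 1*(-3)²) = 24 + (4 + 1*9) = 24 + (4 + 9) = 24 + 13 = 37)
(O + 1/5)² = (37 + 1/5)² = (37 + ⅕)² = (186/5)² = 34596/25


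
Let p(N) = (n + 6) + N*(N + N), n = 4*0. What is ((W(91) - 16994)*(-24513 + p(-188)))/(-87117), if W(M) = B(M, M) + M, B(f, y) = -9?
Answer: 781013072/87117 ≈ 8965.1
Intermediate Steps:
n = 0
W(M) = -9 + M
p(N) = 6 + 2*N² (p(N) = (0 + 6) + N*(N + N) = 6 + N*(2*N) = 6 + 2*N²)
((W(91) - 16994)*(-24513 + p(-188)))/(-87117) = (((-9 + 91) - 16994)*(-24513 + (6 + 2*(-188)²)))/(-87117) = ((82 - 16994)*(-24513 + (6 + 2*35344)))*(-1/87117) = -16912*(-24513 + (6 + 70688))*(-1/87117) = -16912*(-24513 + 70694)*(-1/87117) = -16912*46181*(-1/87117) = -781013072*(-1/87117) = 781013072/87117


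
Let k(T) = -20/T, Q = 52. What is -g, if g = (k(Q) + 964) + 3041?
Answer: -52060/13 ≈ -4004.6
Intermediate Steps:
g = 52060/13 (g = (-20/52 + 964) + 3041 = (-20*1/52 + 964) + 3041 = (-5/13 + 964) + 3041 = 12527/13 + 3041 = 52060/13 ≈ 4004.6)
-g = -1*52060/13 = -52060/13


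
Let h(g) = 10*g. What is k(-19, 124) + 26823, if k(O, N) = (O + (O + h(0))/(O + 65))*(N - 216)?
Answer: 28609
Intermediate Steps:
k(O, N) = (-216 + N)*(O + O/(65 + O)) (k(O, N) = (O + (O + 10*0)/(O + 65))*(N - 216) = (O + (O + 0)/(65 + O))*(-216 + N) = (O + O/(65 + O))*(-216 + N) = (-216 + N)*(O + O/(65 + O)))
k(-19, 124) + 26823 = -19*(-14256 - 216*(-19) + 66*124 + 124*(-19))/(65 - 19) + 26823 = -19*(-14256 + 4104 + 8184 - 2356)/46 + 26823 = -19*1/46*(-4324) + 26823 = 1786 + 26823 = 28609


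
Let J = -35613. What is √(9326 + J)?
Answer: I*√26287 ≈ 162.13*I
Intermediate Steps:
√(9326 + J) = √(9326 - 35613) = √(-26287) = I*√26287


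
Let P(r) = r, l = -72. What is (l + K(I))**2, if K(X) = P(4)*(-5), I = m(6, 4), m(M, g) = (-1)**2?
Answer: 8464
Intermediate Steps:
m(M, g) = 1
I = 1
K(X) = -20 (K(X) = 4*(-5) = -20)
(l + K(I))**2 = (-72 - 20)**2 = (-92)**2 = 8464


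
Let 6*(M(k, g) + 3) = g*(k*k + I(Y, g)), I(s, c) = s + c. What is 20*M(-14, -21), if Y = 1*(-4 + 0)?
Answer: -12030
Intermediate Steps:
Y = -4 (Y = 1*(-4) = -4)
I(s, c) = c + s
M(k, g) = -3 + g*(-4 + g + k²)/6 (M(k, g) = -3 + (g*(k*k + (g - 4)))/6 = -3 + (g*(k² + (-4 + g)))/6 = -3 + (g*(-4 + g + k²))/6 = -3 + g*(-4 + g + k²)/6)
20*M(-14, -21) = 20*(-3 + (⅙)*(-21)*(-14)² + (⅙)*(-21)*(-4 - 21)) = 20*(-3 + (⅙)*(-21)*196 + (⅙)*(-21)*(-25)) = 20*(-3 - 686 + 175/2) = 20*(-1203/2) = -12030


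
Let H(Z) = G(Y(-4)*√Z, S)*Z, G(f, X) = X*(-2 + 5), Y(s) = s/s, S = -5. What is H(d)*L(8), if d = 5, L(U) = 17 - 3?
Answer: -1050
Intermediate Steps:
L(U) = 14
Y(s) = 1
G(f, X) = 3*X (G(f, X) = X*3 = 3*X)
H(Z) = -15*Z (H(Z) = (3*(-5))*Z = -15*Z)
H(d)*L(8) = -15*5*14 = -75*14 = -1050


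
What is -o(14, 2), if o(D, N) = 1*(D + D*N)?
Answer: -42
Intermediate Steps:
o(D, N) = D + D*N
-o(14, 2) = -14*(1 + 2) = -14*3 = -1*42 = -42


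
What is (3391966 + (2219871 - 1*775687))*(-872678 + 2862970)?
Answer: 9625350655800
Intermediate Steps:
(3391966 + (2219871 - 1*775687))*(-872678 + 2862970) = (3391966 + (2219871 - 775687))*1990292 = (3391966 + 1444184)*1990292 = 4836150*1990292 = 9625350655800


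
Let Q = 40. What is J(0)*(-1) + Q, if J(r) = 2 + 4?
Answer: 34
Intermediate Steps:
J(r) = 6
J(0)*(-1) + Q = 6*(-1) + 40 = -6 + 40 = 34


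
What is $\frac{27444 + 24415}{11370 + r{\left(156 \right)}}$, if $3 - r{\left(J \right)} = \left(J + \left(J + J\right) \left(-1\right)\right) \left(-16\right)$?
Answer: $\frac{51859}{8877} \approx 5.8419$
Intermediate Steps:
$r{\left(J \right)} = 3 - 16 J$ ($r{\left(J \right)} = 3 - \left(J + \left(J + J\right) \left(-1\right)\right) \left(-16\right) = 3 - \left(J + 2 J \left(-1\right)\right) \left(-16\right) = 3 - \left(J - 2 J\right) \left(-16\right) = 3 - - J \left(-16\right) = 3 - 16 J$)
$\frac{27444 + 24415}{11370 + r{\left(156 \right)}} = \frac{27444 + 24415}{11370 + \left(3 - 2496\right)} = \frac{51859}{11370 + \left(3 - 2496\right)} = \frac{51859}{11370 - 2493} = \frac{51859}{8877}$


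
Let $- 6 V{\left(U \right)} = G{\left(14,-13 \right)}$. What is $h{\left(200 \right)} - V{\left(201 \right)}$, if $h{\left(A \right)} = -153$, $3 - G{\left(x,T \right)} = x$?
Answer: $- \frac{929}{6} \approx -154.83$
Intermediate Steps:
$G{\left(x,T \right)} = 3 - x$
$V{\left(U \right)} = \frac{11}{6}$ ($V{\left(U \right)} = - \frac{3 - 14}{6} = \left(- \frac{1}{6}\right) \left(-11\right) = \frac{11}{6}$)
$h{\left(200 \right)} - V{\left(201 \right)} = -153 - \frac{11}{6} = - \frac{929}{6}$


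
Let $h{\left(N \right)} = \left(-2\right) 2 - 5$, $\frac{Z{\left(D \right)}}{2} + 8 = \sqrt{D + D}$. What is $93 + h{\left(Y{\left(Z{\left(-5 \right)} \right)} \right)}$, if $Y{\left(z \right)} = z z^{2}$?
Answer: $84$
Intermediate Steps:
$Z{\left(D \right)} = -16 + 2 \sqrt{2} \sqrt{D}$ ($Z{\left(D \right)} = -16 + 2 \sqrt{D + D} = -16 + 2 \sqrt{2 D} = -16 + 2 \sqrt{2} \sqrt{D}$)
$Y{\left(z \right)} = z^{3}$
$h{\left(N \right)} = -9$ ($h{\left(N \right)} = -4 - 5 = -9$)
$93 + h{\left(Y{\left(Z{\left(-5 \right)} \right)} \right)} = 93 - 9 = 84$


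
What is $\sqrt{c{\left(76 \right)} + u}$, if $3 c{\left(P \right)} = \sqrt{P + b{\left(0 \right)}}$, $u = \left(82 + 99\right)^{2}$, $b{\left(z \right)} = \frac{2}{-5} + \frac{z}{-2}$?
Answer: $\frac{\sqrt{819025 + 5 \sqrt{210}}}{5} \approx 181.01$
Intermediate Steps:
$b{\left(z \right)} = - \frac{2}{5} - \frac{z}{2}$ ($b{\left(z \right)} = 2 \left(- \frac{1}{5}\right) + z \left(- \frac{1}{2}\right) = - \frac{2}{5} - \frac{z}{2}$)
$u = 32761$ ($u = 181^{2} = 32761$)
$c{\left(P \right)} = \frac{\sqrt{- \frac{2}{5} + P}}{3}$ ($c{\left(P \right)} = \frac{\sqrt{P - \frac{2}{5}}}{3} = \frac{\sqrt{- \frac{2}{5} + P}}{3}$)
$\sqrt{c{\left(76 \right)} + u} = \sqrt{\frac{\sqrt{-10 + 25 \cdot 76}}{15} + 32761} = \sqrt{\frac{\sqrt{-10 + 1900}}{15} + 32761} = \sqrt{\frac{\sqrt{1890}}{15} + 32761} = \sqrt{\frac{3 \sqrt{210}}{15} + 32761} = \sqrt{\frac{\sqrt{210}}{5} + 32761} = \sqrt{32761 + \frac{\sqrt{210}}{5}}$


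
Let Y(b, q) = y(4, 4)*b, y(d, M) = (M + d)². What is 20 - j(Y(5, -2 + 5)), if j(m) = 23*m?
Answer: -7340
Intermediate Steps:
Y(b, q) = 64*b (Y(b, q) = (4 + 4)²*b = 8²*b = 64*b)
20 - j(Y(5, -2 + 5)) = 20 - 23*64*5 = 20 - 23*320 = 20 - 1*7360 = 20 - 7360 = -7340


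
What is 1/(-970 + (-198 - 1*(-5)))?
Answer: -1/1163 ≈ -0.00085985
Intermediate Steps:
1/(-970 + (-198 - 1*(-5))) = 1/(-970 + (-198 + 5)) = 1/(-970 - 193) = 1/(-1163) = -1/1163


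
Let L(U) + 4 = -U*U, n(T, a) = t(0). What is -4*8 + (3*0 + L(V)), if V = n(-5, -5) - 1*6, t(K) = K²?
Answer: -72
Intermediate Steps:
n(T, a) = 0 (n(T, a) = 0² = 0)
V = -6 (V = 0 - 1*6 = 0 - 6 = -6)
L(U) = -4 - U² (L(U) = -4 - U*U = -4 - U²)
-4*8 + (3*0 + L(V)) = -4*8 + (3*0 + (-4 - 1*(-6)²)) = -32 + (0 + (-4 - 1*36)) = -32 + (0 + (-4 - 36)) = -32 + (0 - 40) = -32 - 40 = -72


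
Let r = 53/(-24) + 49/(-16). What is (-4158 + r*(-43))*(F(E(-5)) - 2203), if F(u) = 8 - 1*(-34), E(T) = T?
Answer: 407791505/48 ≈ 8.4956e+6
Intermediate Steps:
r = -253/48 (r = 53*(-1/24) + 49*(-1/16) = -53/24 - 49/16 = -253/48 ≈ -5.2708)
F(u) = 42 (F(u) = 8 + 34 = 42)
(-4158 + r*(-43))*(F(E(-5)) - 2203) = (-4158 - 253/48*(-43))*(42 - 2203) = (-4158 + 10879/48)*(-2161) = -188705/48*(-2161) = 407791505/48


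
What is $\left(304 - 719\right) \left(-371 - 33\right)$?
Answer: $167660$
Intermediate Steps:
$\left(304 - 719\right) \left(-371 - 33\right) = - 415 \left(-371 - 33\right) = \left(-415\right) \left(-404\right) = 167660$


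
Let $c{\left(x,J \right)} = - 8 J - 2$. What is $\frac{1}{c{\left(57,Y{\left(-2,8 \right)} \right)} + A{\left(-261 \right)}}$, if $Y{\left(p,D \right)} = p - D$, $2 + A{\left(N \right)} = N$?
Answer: $- \frac{1}{185} \approx -0.0054054$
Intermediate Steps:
$A{\left(N \right)} = -2 + N$
$c{\left(x,J \right)} = -2 - 8 J$
$\frac{1}{c{\left(57,Y{\left(-2,8 \right)} \right)} + A{\left(-261 \right)}} = \frac{1}{\left(-2 - 8 \left(-2 - 8\right)\right) - 263} = \frac{1}{\left(-2 - -80\right) - 263} = \frac{1}{\left(-2 + 80\right) - 263} = \frac{1}{78 - 263} = \frac{1}{-185} = - \frac{1}{185}$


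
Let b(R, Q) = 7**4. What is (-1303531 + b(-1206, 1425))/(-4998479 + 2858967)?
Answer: 650565/1069756 ≈ 0.60814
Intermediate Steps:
b(R, Q) = 2401
(-1303531 + b(-1206, 1425))/(-4998479 + 2858967) = (-1303531 + 2401)/(-4998479 + 2858967) = -1301130/(-2139512) = -1301130*(-1/2139512) = 650565/1069756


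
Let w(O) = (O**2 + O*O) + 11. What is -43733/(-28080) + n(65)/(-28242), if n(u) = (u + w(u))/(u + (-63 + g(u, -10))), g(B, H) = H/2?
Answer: 8116733/4895280 ≈ 1.6581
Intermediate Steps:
g(B, H) = H/2 (g(B, H) = H*(1/2) = H/2)
w(O) = 11 + 2*O**2 (w(O) = (O**2 + O**2) + 11 = 2*O**2 + 11 = 11 + 2*O**2)
n(u) = (11 + u + 2*u**2)/(-68 + u) (n(u) = (u + (11 + 2*u**2))/(u + (-63 + (1/2)*(-10))) = (11 + u + 2*u**2)/(u + (-63 - 5)) = (11 + u + 2*u**2)/(u - 68) = (11 + u + 2*u**2)/(-68 + u))
-43733/(-28080) + n(65)/(-28242) = -43733/(-28080) + ((11 + 65 + 2*65**2)/(-68 + 65))/(-28242) = -43733*(-1/28080) + ((11 + 65 + 2*4225)/(-3))*(-1/28242) = 43733/28080 - (11 + 65 + 8450)/3*(-1/28242) = 43733/28080 - 1/3*8526*(-1/28242) = 43733/28080 - 2842*(-1/28242) = 43733/28080 + 1421/14121 = 8116733/4895280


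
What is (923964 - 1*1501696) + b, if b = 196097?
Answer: -381635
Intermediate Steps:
(923964 - 1*1501696) + b = (923964 - 1*1501696) + 196097 = (923964 - 1501696) + 196097 = -577732 + 196097 = -381635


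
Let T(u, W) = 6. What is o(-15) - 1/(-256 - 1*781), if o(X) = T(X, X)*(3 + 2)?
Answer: 31111/1037 ≈ 30.001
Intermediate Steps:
o(X) = 30 (o(X) = 6*(3 + 2) = 6*5 = 30)
o(-15) - 1/(-256 - 1*781) = 30 - 1/(-256 - 1*781) = 30 - 1/(-256 - 781) = 30 - 1/(-1037) = 30 - 1*(-1/1037) = 30 + 1/1037 = 31111/1037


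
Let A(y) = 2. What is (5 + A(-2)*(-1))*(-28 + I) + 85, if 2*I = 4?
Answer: 7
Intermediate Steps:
I = 2 (I = (1/2)*4 = 2)
(5 + A(-2)*(-1))*(-28 + I) + 85 = (5 + 2*(-1))*(-28 + 2) + 85 = (5 - 2)*(-26) + 85 = 3*(-26) + 85 = -78 + 85 = 7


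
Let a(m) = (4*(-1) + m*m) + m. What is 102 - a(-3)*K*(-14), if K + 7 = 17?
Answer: 382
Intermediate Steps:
K = 10 (K = -7 + 17 = 10)
a(m) = -4 + m + m² (a(m) = (-4 + m²) + m = -4 + m + m²)
102 - a(-3)*K*(-14) = 102 - (-4 - 3 + (-3)²)*10*(-14) = 102 - (-4 - 3 + 9)*10*(-14) = 102 - 2*10*(-14) = 102 - 20*(-14) = 102 - 1*(-280) = 102 + 280 = 382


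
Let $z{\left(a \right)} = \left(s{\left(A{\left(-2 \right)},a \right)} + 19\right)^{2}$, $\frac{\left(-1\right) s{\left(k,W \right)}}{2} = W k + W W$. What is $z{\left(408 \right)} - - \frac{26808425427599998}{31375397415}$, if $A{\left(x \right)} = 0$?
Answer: $\frac{3477311974861295103613}{31375397415} \approx 1.1083 \cdot 10^{11}$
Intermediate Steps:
$s{\left(k,W \right)} = - 2 W^{2} - 2 W k$ ($s{\left(k,W \right)} = - 2 \left(W k + W W\right) = - 2 \left(W k + W^{2}\right) = - 2 \left(W^{2} + W k\right) = - 2 W^{2} - 2 W k$)
$z{\left(a \right)} = \left(19 - 2 a^{2}\right)^{2}$ ($z{\left(a \right)} = \left(- 2 a \left(a + 0\right) + 19\right)^{2} = \left(- 2 a a + 19\right)^{2} = \left(- 2 a^{2} + 19\right)^{2} = \left(19 - 2 a^{2}\right)^{2}$)
$z{\left(408 \right)} - - \frac{26808425427599998}{31375397415} = \left(-19 + 2 \cdot 408^{2}\right)^{2} - - \frac{26808425427599998}{31375397415} = \left(-19 + 2 \cdot 166464\right)^{2} + \left(\left(\left(-502558\right) \frac{1}{30021} - \frac{288662}{1045115}\right) + 854458\right) = \left(-19 + 332928\right)^{2} + \left(\left(- \frac{502558}{30021} - \frac{288662}{1045115}\right) + 854458\right) = 332909^{2} + \left(- \frac{533896826072}{31375397415} + 854458\right) = 110828402281 + \frac{26808425427599998}{31375397415} = \frac{3477311974861295103613}{31375397415}$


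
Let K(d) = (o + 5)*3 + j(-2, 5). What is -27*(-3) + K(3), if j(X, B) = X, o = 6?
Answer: 112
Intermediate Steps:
K(d) = 31 (K(d) = (6 + 5)*3 - 2 = 11*3 - 2 = 33 - 2 = 31)
-27*(-3) + K(3) = -27*(-3) + 31 = 81 + 31 = 112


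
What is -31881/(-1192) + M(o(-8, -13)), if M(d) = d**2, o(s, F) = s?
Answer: 108169/1192 ≈ 90.746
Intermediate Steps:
-31881/(-1192) + M(o(-8, -13)) = -31881/(-1192) + (-8)**2 = -31881*(-1/1192) + 64 = 31881/1192 + 64 = 108169/1192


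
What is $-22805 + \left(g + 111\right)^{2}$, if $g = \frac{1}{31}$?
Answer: $- \frac{10068241}{961} \approx -10477.0$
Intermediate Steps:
$g = \frac{1}{31} \approx 0.032258$
$-22805 + \left(g + 111\right)^{2} = -22805 + \left(\frac{1}{31} + 111\right)^{2} = -22805 + \left(\frac{3442}{31}\right)^{2} = -22805 + \frac{11847364}{961} = - \frac{10068241}{961}$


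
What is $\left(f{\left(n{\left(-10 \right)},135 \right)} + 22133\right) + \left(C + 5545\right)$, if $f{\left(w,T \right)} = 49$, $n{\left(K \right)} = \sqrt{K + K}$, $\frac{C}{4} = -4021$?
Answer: $11643$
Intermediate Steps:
$C = -16084$ ($C = 4 \left(-4021\right) = -16084$)
$n{\left(K \right)} = \sqrt{2} \sqrt{K}$ ($n{\left(K \right)} = \sqrt{2 K} = \sqrt{2} \sqrt{K}$)
$\left(f{\left(n{\left(-10 \right)},135 \right)} + 22133\right) + \left(C + 5545\right) = \left(49 + 22133\right) + \left(-16084 + 5545\right) = 22182 - 10539 = 11643$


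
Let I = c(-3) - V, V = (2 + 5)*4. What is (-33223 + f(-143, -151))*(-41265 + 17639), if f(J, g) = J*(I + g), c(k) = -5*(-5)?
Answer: 264634826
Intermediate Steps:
c(k) = 25
V = 28 (V = 7*4 = 28)
I = -3 (I = 25 - 1*28 = 25 - 28 = -3)
f(J, g) = J*(-3 + g)
(-33223 + f(-143, -151))*(-41265 + 17639) = (-33223 - 143*(-3 - 151))*(-41265 + 17639) = (-33223 - 143*(-154))*(-23626) = (-33223 + 22022)*(-23626) = -11201*(-23626) = 264634826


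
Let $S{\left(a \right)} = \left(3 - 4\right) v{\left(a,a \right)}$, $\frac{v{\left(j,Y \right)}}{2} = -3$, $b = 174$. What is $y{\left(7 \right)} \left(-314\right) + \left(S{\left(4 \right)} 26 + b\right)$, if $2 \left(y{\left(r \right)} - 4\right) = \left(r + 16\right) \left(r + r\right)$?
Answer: $-51480$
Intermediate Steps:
$v{\left(j,Y \right)} = -6$ ($v{\left(j,Y \right)} = 2 \left(-3\right) = -6$)
$S{\left(a \right)} = 6$ ($S{\left(a \right)} = \left(3 - 4\right) \left(-6\right) = \left(-1\right) \left(-6\right) = 6$)
$y{\left(r \right)} = 4 + r \left(16 + r\right)$ ($y{\left(r \right)} = 4 + \frac{\left(r + 16\right) \left(r + r\right)}{2} = 4 + \frac{\left(16 + r\right) 2 r}{2} = 4 + \frac{2 r \left(16 + r\right)}{2} = 4 + r \left(16 + r\right)$)
$y{\left(7 \right)} \left(-314\right) + \left(S{\left(4 \right)} 26 + b\right) = \left(4 + 7^{2} + 16 \cdot 7\right) \left(-314\right) + \left(6 \cdot 26 + 174\right) = \left(4 + 49 + 112\right) \left(-314\right) + \left(156 + 174\right) = 165 \left(-314\right) + 330 = -51810 + 330 = -51480$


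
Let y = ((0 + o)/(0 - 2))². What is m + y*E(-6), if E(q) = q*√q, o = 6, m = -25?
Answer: -25 - 54*I*√6 ≈ -25.0 - 132.27*I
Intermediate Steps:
E(q) = q^(3/2)
y = 9 (y = ((0 + 6)/(0 - 2))² = (6/(-2))² = (6*(-½))² = (-3)² = 9)
m + y*E(-6) = -25 + 9*(-6)^(3/2) = -25 + 9*(-6*I*√6) = -25 - 54*I*√6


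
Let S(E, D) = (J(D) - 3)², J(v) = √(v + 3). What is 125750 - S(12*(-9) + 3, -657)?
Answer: 126395 + 6*I*√654 ≈ 1.264e+5 + 153.44*I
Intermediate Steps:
J(v) = √(3 + v)
S(E, D) = (-3 + √(3 + D))² (S(E, D) = (√(3 + D) - 3)² = (-3 + √(3 + D))²)
125750 - S(12*(-9) + 3, -657) = 125750 - (-3 + √(3 - 657))² = 125750 - (-3 + √(-654))² = 125750 - (-3 + I*√654)²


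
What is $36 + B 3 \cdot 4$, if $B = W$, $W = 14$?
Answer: $204$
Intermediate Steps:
$B = 14$
$36 + B 3 \cdot 4 = 36 + 14 \cdot 3 \cdot 4 = 36 + 14 \cdot 12 = 36 + 168 = 204$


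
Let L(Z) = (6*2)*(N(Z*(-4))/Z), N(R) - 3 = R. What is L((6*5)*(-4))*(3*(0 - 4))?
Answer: 2898/5 ≈ 579.60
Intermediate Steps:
N(R) = 3 + R
L(Z) = 12*(3 - 4*Z)/Z (L(Z) = (6*2)*((3 + Z*(-4))/Z) = 12*((3 - 4*Z)/Z) = 12*(3 - 4*Z)/Z)
L((6*5)*(-4))*(3*(0 - 4)) = (-48 + 36/(((6*5)*(-4))))*(3*(0 - 4)) = (-48 + 36/((30*(-4))))*(3*(-4)) = (-48 + 36/(-120))*(-12) = (-48 + 36*(-1/120))*(-12) = (-48 - 3/10)*(-12) = -483/10*(-12) = 2898/5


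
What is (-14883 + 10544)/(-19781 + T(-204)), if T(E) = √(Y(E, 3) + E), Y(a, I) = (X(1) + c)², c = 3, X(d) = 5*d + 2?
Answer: 85829759/391288065 + 8678*I*√26/391288065 ≈ 0.21935 + 0.00011309*I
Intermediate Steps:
X(d) = 2 + 5*d
Y(a, I) = 100 (Y(a, I) = ((2 + 5*1) + 3)² = ((2 + 5) + 3)² = (7 + 3)² = 10² = 100)
T(E) = √(100 + E)
(-14883 + 10544)/(-19781 + T(-204)) = (-14883 + 10544)/(-19781 + √(100 - 204)) = -4339/(-19781 + √(-104)) = -4339/(-19781 + 2*I*√26)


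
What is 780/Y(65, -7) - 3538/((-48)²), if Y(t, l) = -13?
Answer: -70889/1152 ≈ -61.536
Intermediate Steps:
780/Y(65, -7) - 3538/((-48)²) = 780/(-13) - 3538/((-48)²) = 780*(-1/13) - 3538/2304 = -60 - 3538*1/2304 = -60 - 1769/1152 = -70889/1152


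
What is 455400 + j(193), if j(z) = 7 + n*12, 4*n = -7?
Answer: 455386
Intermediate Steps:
n = -7/4 (n = (¼)*(-7) = -7/4 ≈ -1.7500)
j(z) = -14 (j(z) = 7 - 7/4*12 = 7 - 21 = -14)
455400 + j(193) = 455400 - 14 = 455386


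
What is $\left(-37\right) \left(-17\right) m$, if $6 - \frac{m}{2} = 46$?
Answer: $-50320$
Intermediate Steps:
$m = -80$ ($m = 12 - 92 = -80$)
$\left(-37\right) \left(-17\right) m = \left(-37\right) \left(-17\right) \left(-80\right) = 629 \left(-80\right) = -50320$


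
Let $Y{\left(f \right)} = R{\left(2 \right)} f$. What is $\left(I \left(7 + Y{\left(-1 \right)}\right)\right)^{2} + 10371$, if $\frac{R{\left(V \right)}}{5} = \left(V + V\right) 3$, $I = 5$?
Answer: $80596$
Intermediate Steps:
$R{\left(V \right)} = 30 V$ ($R{\left(V \right)} = 5 \left(V + V\right) 3 = 5 \cdot 2 V 3 = 5 \cdot 6 V = 30 V$)
$Y{\left(f \right)} = 60 f$ ($Y{\left(f \right)} = 30 \cdot 2 f = 60 f$)
$\left(I \left(7 + Y{\left(-1 \right)}\right)\right)^{2} + 10371 = \left(5 \left(7 + 60 \left(-1\right)\right)\right)^{2} + 10371 = \left(5 \left(7 - 60\right)\right)^{2} + 10371 = \left(5 \left(-53\right)\right)^{2} + 10371 = \left(-265\right)^{2} + 10371 = 70225 + 10371 = 80596$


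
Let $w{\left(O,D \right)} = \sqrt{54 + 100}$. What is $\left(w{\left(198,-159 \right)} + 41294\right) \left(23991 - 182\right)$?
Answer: $983168846 + 23809 \sqrt{154} \approx 9.8346 \cdot 10^{8}$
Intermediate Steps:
$w{\left(O,D \right)} = \sqrt{154}$
$\left(w{\left(198,-159 \right)} + 41294\right) \left(23991 - 182\right) = \left(\sqrt{154} + 41294\right) \left(23991 - 182\right) = \left(41294 + \sqrt{154}\right) 23809 = 983168846 + 23809 \sqrt{154}$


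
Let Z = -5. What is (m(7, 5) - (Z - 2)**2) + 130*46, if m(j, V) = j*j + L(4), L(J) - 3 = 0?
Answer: 5983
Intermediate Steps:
L(J) = 3 (L(J) = 3 + 0 = 3)
m(j, V) = 3 + j**2 (m(j, V) = j*j + 3 = j**2 + 3 = 3 + j**2)
(m(7, 5) - (Z - 2)**2) + 130*46 = ((3 + 7**2) - (-5 - 2)**2) + 130*46 = ((3 + 49) - 1*(-7)**2) + 5980 = (52 - 1*49) + 5980 = (52 - 49) + 5980 = 3 + 5980 = 5983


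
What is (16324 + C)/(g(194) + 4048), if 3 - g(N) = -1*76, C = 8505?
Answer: 24829/4127 ≈ 6.0162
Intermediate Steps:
g(N) = 79 (g(N) = 3 - (-1)*76 = 3 - 1*(-76) = 3 + 76 = 79)
(16324 + C)/(g(194) + 4048) = (16324 + 8505)/(79 + 4048) = 24829/4127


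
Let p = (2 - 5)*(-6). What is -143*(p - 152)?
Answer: 19162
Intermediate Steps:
p = 18 (p = -3*(-6) = 18)
-143*(p - 152) = -143*(18 - 152) = -143*(-134) = 19162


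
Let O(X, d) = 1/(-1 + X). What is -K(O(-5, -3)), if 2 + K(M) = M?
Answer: 13/6 ≈ 2.1667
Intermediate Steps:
K(M) = -2 + M
-K(O(-5, -3)) = -(-2 + 1/(-1 - 5)) = -(-2 + 1/(-6)) = -(-2 - 1/6) = -1*(-13/6) = 13/6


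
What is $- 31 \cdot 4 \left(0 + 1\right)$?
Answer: $-124$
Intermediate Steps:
$- 31 \cdot 4 \left(0 + 1\right) = - 31 \cdot 4 \cdot 1 = \left(-31\right) 4 = -124$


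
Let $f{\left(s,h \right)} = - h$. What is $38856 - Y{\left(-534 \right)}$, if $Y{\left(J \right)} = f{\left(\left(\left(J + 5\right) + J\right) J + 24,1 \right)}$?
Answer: $38857$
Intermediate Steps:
$Y{\left(J \right)} = -1$ ($Y{\left(J \right)} = \left(-1\right) 1 = -1$)
$38856 - Y{\left(-534 \right)} = 38856 - -1 = 38856 + 1 = 38857$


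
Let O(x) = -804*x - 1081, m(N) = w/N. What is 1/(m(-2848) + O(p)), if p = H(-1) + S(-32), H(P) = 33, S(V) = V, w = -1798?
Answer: -1424/2683341 ≈ -0.00053068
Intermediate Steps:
m(N) = -1798/N
p = 1 (p = 33 - 32 = 1)
O(x) = -1081 - 804*x
1/(m(-2848) + O(p)) = 1/(-1798/(-2848) + (-1081 - 804*1)) = 1/(-1798*(-1/2848) + (-1081 - 804)) = 1/(899/1424 - 1885) = 1/(-2683341/1424) = -1424/2683341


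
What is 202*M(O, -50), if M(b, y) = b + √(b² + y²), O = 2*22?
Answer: 8888 + 404*√1109 ≈ 22342.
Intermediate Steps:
O = 44
202*M(O, -50) = 202*(44 + √(44² + (-50)²)) = 202*(44 + √(1936 + 2500)) = 202*(44 + √4436) = 202*(44 + 2*√1109) = 8888 + 404*√1109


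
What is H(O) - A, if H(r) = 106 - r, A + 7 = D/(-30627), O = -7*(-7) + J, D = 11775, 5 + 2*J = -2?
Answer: 1386065/20418 ≈ 67.885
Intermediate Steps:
J = -7/2 (J = -5/2 + (1/2)*(-2) = -5/2 - 1 = -7/2 ≈ -3.5000)
O = 91/2 (O = -7*(-7) - 7/2 = 49 - 7/2 = 91/2 ≈ 45.500)
A = -75388/10209 (A = -7 + 11775/(-30627) = -7 + 11775*(-1/30627) = -7 - 3925/10209 = -75388/10209 ≈ -7.3845)
H(O) - A = (106 - 1*91/2) - 1*(-75388/10209) = (106 - 91/2) + 75388/10209 = 121/2 + 75388/10209 = 1386065/20418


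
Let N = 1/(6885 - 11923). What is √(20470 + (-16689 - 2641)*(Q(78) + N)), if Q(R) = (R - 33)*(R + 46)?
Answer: I*√684289607079595/2519 ≈ 10385.0*I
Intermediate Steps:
Q(R) = (-33 + R)*(46 + R)
N = -1/5038 (N = 1/(-5038) = -1/5038 ≈ -0.00019849)
√(20470 + (-16689 - 2641)*(Q(78) + N)) = √(20470 + (-16689 - 2641)*((-1518 + 78² + 13*78) - 1/5038)) = √(20470 - 19330*((-1518 + 6084 + 1014) - 1/5038)) = √(20470 - 19330*(5580 - 1/5038)) = √(20470 - 19330*28112039/5038) = √(20470 - 271702856935/2519) = √(-271651293005/2519) = I*√684289607079595/2519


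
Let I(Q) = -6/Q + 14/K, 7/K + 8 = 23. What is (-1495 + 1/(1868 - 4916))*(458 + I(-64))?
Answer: -71172050059/97536 ≈ -7.2970e+5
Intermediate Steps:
K = 7/15 (K = 7/(-8 + 23) = 7/15 ≈ 0.46667)
I(Q) = 30 - 6/Q (I(Q) = -6/Q + 14/(7/15) = -6/Q + 14*(15/7) = -6/Q + 30 = 30 - 6/Q)
(-1495 + 1/(1868 - 4916))*(458 + I(-64)) = (-1495 + 1/(1868 - 4916))*(458 + (30 - 6/(-64))) = (-1495 + 1/(-3048))*(458 + (30 - 6*(-1/64))) = (-1495 - 1/3048)*(458 + (30 + 3/32)) = -4556761*(458 + 963/32)/3048 = -4556761/3048*15619/32 = -71172050059/97536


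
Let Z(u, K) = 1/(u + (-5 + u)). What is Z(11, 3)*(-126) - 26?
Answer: -568/17 ≈ -33.412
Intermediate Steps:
Z(u, K) = 1/(-5 + 2*u)
Z(11, 3)*(-126) - 26 = -126/(-5 + 2*11) - 26 = -126/(-5 + 22) - 26 = -126/17 - 26 = -568/17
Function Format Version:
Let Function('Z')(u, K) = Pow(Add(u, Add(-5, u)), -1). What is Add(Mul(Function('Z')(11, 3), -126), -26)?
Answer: Rational(-568, 17) ≈ -33.412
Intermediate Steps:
Function('Z')(u, K) = Pow(Add(-5, Mul(2, u)), -1)
Add(Mul(Function('Z')(11, 3), -126), -26) = Add(Mul(Pow(Add(-5, Mul(2, 11)), -1), -126), -26) = Add(Mul(Pow(Add(-5, 22), -1), -126), -26) = Add(Mul(Pow(17, -1), -126), -26) = Add(Mul(Rational(1, 17), -126), -26) = Add(Rational(-126, 17), -26) = Rational(-568, 17)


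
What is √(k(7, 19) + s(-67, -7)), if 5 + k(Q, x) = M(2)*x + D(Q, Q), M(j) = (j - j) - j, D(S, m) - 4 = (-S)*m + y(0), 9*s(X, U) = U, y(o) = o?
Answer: I*√799/3 ≈ 9.4222*I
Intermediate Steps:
s(X, U) = U/9
D(S, m) = 4 - S*m (D(S, m) = 4 + ((-S)*m + 0) = 4 + (-S*m + 0) = 4 - S*m)
M(j) = -j (M(j) = 0 - j = -j)
k(Q, x) = -1 - Q² - 2*x (k(Q, x) = -5 + ((-1*2)*x + (4 - Q*Q)) = -5 + (-2*x + (4 - Q²)) = -5 + (4 - Q² - 2*x) = -1 - Q² - 2*x)
√(k(7, 19) + s(-67, -7)) = √((-1 - 1*7² - 2*19) + (⅑)*(-7)) = √((-1 - 1*49 - 38) - 7/9) = √((-1 - 49 - 38) - 7/9) = √(-88 - 7/9) = √(-799/9) = I*√799/3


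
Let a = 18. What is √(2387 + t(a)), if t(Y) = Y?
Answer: √2405 ≈ 49.041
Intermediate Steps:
√(2387 + t(a)) = √(2387 + 18) = √2405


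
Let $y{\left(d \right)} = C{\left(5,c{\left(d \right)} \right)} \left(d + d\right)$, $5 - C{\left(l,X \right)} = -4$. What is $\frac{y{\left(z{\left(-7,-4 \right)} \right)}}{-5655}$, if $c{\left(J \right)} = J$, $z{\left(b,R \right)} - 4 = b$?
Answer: $\frac{18}{1885} \approx 0.0095491$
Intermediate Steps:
$z{\left(b,R \right)} = 4 + b$
$C{\left(l,X \right)} = 9$ ($C{\left(l,X \right)} = 5 - -4 = 5 + 4 = 9$)
$y{\left(d \right)} = 18 d$ ($y{\left(d \right)} = 9 \left(d + d\right) = 9 \cdot 2 d = 18 d$)
$\frac{y{\left(z{\left(-7,-4 \right)} \right)}}{-5655} = \frac{18 \left(4 - 7\right)}{-5655} = 18 \left(-3\right) \left(- \frac{1}{5655}\right) = \left(-54\right) \left(- \frac{1}{5655}\right) = \frac{18}{1885}$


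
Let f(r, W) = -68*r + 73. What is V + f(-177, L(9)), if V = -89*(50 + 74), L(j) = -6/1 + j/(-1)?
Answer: 1073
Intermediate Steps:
L(j) = -6 - j (L(j) = -6*1 + j*(-1) = -6 - j)
f(r, W) = 73 - 68*r
V = -11036 (V = -89*124 = -11036)
V + f(-177, L(9)) = -11036 + (73 - 68*(-177)) = -11036 + (73 + 12036) = -11036 + 12109 = 1073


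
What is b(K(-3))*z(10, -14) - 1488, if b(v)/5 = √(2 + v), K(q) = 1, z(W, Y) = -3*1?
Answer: -1488 - 15*√3 ≈ -1514.0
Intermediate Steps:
z(W, Y) = -3
b(v) = 5*√(2 + v)
b(K(-3))*z(10, -14) - 1488 = (5*√(2 + 1))*(-3) - 1488 = (5*√3)*(-3) - 1488 = -15*√3 - 1488 = -1488 - 15*√3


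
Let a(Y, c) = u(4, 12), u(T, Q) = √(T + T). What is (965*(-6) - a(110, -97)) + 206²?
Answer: 36646 - 2*√2 ≈ 36643.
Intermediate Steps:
u(T, Q) = √2*√T (u(T, Q) = √(2*T) = √2*√T)
a(Y, c) = 2*√2 (a(Y, c) = √2*√4 = √2*2 = 2*√2)
(965*(-6) - a(110, -97)) + 206² = (965*(-6) - 2*√2) + 206² = (-5790 - 2*√2) + 42436 = 36646 - 2*√2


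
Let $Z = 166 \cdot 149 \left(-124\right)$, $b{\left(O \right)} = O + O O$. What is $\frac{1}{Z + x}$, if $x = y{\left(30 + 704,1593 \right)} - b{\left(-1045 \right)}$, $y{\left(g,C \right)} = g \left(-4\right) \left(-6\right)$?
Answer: $- \frac{1}{4140380} \approx -2.4152 \cdot 10^{-7}$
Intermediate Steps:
$y{\left(g,C \right)} = 24 g$ ($y{\left(g,C \right)} = - 4 g \left(-6\right) = 24 g$)
$b{\left(O \right)} = O + O^{2}$
$x = -1073364$ ($x = 24 \left(30 + 704\right) - - 1045 \left(1 - 1045\right) = 24 \cdot 734 - \left(-1045\right) \left(-1044\right) = 17616 - 1090980 = -1073364$)
$Z = -3067016$ ($Z = 24734 \left(-124\right) = -3067016$)
$\frac{1}{Z + x} = \frac{1}{-3067016 - 1073364} = \frac{1}{-4140380} = - \frac{1}{4140380}$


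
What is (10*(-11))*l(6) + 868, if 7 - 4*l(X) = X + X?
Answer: 2011/2 ≈ 1005.5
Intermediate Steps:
l(X) = 7/4 - X/2 (l(X) = 7/4 - (X + X)/4 = 7/4 - X/2)
(10*(-11))*l(6) + 868 = (10*(-11))*(7/4 - 1/2*6) + 868 = -110*(7/4 - 3) + 868 = -110*(-5/4) + 868 = 275/2 + 868 = 2011/2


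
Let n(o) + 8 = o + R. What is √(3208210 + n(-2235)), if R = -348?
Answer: √3205619 ≈ 1790.4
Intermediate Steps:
n(o) = -356 + o (n(o) = -8 + (o - 348) = -8 + (-348 + o) = -356 + o)
√(3208210 + n(-2235)) = √(3208210 + (-356 - 2235)) = √(3208210 - 2591) = √3205619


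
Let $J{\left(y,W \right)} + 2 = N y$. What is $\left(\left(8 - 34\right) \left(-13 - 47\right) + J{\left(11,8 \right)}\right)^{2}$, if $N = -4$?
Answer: $2292196$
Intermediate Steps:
$J{\left(y,W \right)} = -2 - 4 y$
$\left(\left(8 - 34\right) \left(-13 - 47\right) + J{\left(11,8 \right)}\right)^{2} = \left(\left(8 - 34\right) \left(-13 - 47\right) - 46\right)^{2} = \left(\left(-26\right) \left(-60\right) - 46\right)^{2} = \left(1560 - 46\right)^{2} = 1514^{2} = 2292196$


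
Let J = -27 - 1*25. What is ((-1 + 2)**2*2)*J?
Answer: -104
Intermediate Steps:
J = -52 (J = -27 - 25 = -52)
((-1 + 2)**2*2)*J = ((-1 + 2)**2*2)*(-52) = (1**2*2)*(-52) = (1*2)*(-52) = 2*(-52) = -104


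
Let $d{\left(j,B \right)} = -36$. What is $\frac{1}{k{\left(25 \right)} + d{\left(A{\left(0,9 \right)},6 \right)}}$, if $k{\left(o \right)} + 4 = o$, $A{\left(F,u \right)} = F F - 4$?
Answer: $- \frac{1}{15} \approx -0.066667$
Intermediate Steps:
$A{\left(F,u \right)} = -4 + F^{2}$ ($A{\left(F,u \right)} = F^{2} - 4 = -4 + F^{2}$)
$k{\left(o \right)} = -4 + o$
$\frac{1}{k{\left(25 \right)} + d{\left(A{\left(0,9 \right)},6 \right)}} = \frac{1}{\left(-4 + 25\right) - 36} = \frac{1}{21 - 36} = \frac{1}{-15} = - \frac{1}{15}$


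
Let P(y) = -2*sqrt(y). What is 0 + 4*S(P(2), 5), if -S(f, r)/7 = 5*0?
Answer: 0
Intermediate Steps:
S(f, r) = 0 (S(f, r) = -35*0 = -7*0 = 0)
0 + 4*S(P(2), 5) = 0 + 4*0 = 0 + 0 = 0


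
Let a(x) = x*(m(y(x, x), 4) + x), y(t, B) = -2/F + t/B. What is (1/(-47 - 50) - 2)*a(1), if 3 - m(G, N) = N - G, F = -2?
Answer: -390/97 ≈ -4.0206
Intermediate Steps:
y(t, B) = 1 + t/B (y(t, B) = -2/(-2) + t/B = -2*(-1/2) + t/B = 1 + t/B)
m(G, N) = 3 + G - N (m(G, N) = 3 - (N - G) = 3 + (G - N) = 3 + G - N)
a(x) = x*(1 + x) (a(x) = x*((3 + (x + x)/x - 1*4) + x) = x*((3 + (2*x)/x - 4) + x) = x*((3 + 2 - 4) + x) = x*(1 + x))
(1/(-47 - 50) - 2)*a(1) = (1/(-47 - 50) - 2)*(1*(1 + 1)) = (1/(-97) - 2)*(1*2) = (-1/97 - 2)*2 = -195/97*2 = -390/97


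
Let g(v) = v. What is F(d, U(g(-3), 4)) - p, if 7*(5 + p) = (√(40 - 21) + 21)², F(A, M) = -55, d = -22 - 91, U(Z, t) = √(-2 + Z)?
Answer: -810/7 - 6*√19 ≈ -141.87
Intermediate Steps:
d = -113
p = -5 + (21 + √19)²/7 (p = -5 + (√(40 - 21) + 21)²/7 = -5 + (√19 + 21)²/7 = -5 + (21 + √19)²/7 ≈ 86.868)
F(d, U(g(-3), 4)) - p = -55 - (425/7 + 6*√19) = -55 + (-425/7 - 6*√19) = -810/7 - 6*√19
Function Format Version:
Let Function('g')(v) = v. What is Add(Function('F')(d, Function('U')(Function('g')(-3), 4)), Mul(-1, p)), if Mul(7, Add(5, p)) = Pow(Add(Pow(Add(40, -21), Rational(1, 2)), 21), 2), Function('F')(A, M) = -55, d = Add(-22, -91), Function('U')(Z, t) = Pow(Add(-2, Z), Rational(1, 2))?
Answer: Add(Rational(-810, 7), Mul(-6, Pow(19, Rational(1, 2)))) ≈ -141.87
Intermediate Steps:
d = -113
p = Add(-5, Mul(Rational(1, 7), Pow(Add(21, Pow(19, Rational(1, 2))), 2))) (p = Add(-5, Mul(Rational(1, 7), Pow(Add(Pow(Add(40, -21), Rational(1, 2)), 21), 2))) = Add(-5, Mul(Rational(1, 7), Pow(Add(Pow(19, Rational(1, 2)), 21), 2))) = Add(-5, Mul(Rational(1, 7), Pow(Add(21, Pow(19, Rational(1, 2))), 2))) ≈ 86.868)
Add(Function('F')(d, Function('U')(Function('g')(-3), 4)), Mul(-1, p)) = Add(-55, Mul(-1, Add(Rational(425, 7), Mul(6, Pow(19, Rational(1, 2)))))) = Add(-55, Add(Rational(-425, 7), Mul(-6, Pow(19, Rational(1, 2))))) = Add(Rational(-810, 7), Mul(-6, Pow(19, Rational(1, 2))))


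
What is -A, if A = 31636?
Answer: -31636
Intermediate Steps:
-A = -1*31636 = -31636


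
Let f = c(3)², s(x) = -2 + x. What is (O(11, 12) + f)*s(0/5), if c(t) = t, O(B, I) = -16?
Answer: 14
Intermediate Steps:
f = 9 (f = 3² = 9)
(O(11, 12) + f)*s(0/5) = (-16 + 9)*(-2 + 0/5) = -7*(-2 + 0*(⅕)) = -7*(-2 + 0) = -7*(-2) = 14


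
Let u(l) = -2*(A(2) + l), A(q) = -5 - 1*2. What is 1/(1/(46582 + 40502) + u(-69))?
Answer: 87084/13236769 ≈ 0.0065789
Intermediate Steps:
A(q) = -7 (A(q) = -5 - 2 = -7)
u(l) = 14 - 2*l (u(l) = -2*(-7 + l) = 14 - 2*l)
1/(1/(46582 + 40502) + u(-69)) = 1/(1/(46582 + 40502) + (14 - 2*(-69))) = 1/(1/87084 + (14 + 138)) = 1/(1/87084 + 152) = 1/(13236769/87084) = 87084/13236769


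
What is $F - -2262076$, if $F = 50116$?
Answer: $2312192$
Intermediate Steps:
$F - -2262076 = 50116 - -2262076 = 50116 + 2262076 = 2312192$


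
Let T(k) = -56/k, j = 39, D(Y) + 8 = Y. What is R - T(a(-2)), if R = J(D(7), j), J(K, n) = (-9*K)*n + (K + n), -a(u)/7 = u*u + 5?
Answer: 3493/9 ≈ 388.11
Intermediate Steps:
a(u) = -35 - 7*u**2 (a(u) = -7*(u*u + 5) = -7*(u**2 + 5) = -7*(5 + u**2) = -35 - 7*u**2)
D(Y) = -8 + Y
J(K, n) = K + n - 9*K*n (J(K, n) = -9*K*n + (K + n) = K + n - 9*K*n)
R = 389 (R = (-8 + 7) + 39 - 9*(-8 + 7)*39 = -1 + 39 - 9*(-1)*39 = -1 + 39 + 351 = 389)
R - T(a(-2)) = 389 - (-56)/(-35 - 7*(-2)**2) = 389 - (-56)/(-35 - 7*4) = 389 - (-56)/(-35 - 28) = 389 - (-56)/(-63) = 389 - (-56)*(-1)/63 = 389 - 1*8/9 = 389 - 8/9 = 3493/9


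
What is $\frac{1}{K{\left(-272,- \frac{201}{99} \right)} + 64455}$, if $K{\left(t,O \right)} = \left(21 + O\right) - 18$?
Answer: $\frac{33}{2127047} \approx 1.5514 \cdot 10^{-5}$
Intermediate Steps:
$K{\left(t,O \right)} = 3 + O$
$\frac{1}{K{\left(-272,- \frac{201}{99} \right)} + 64455} = \frac{1}{\left(3 - \frac{201}{99}\right) + 64455} = \frac{1}{\left(3 - \frac{67}{33}\right) + 64455} = \frac{1}{\frac{32}{33} + 64455} = \frac{1}{\frac{2127047}{33}} = \frac{33}{2127047}$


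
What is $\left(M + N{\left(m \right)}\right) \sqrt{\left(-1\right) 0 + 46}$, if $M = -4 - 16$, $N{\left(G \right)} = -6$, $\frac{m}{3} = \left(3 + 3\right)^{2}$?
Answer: $- 26 \sqrt{46} \approx -176.34$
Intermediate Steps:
$m = 108$ ($m = 3 \left(3 + 3\right)^{2} = 3 \cdot 6^{2} = 3 \cdot 36 = 108$)
$M = -20$ ($M = -4 - 16 = -20$)
$\left(M + N{\left(m \right)}\right) \sqrt{\left(-1\right) 0 + 46} = \left(-20 - 6\right) \sqrt{\left(-1\right) 0 + 46} = - 26 \sqrt{0 + 46} = - 26 \sqrt{46}$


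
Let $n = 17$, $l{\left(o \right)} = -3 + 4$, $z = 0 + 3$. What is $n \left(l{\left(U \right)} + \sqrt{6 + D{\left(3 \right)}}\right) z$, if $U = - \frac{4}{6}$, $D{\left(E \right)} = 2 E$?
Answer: $51 + 102 \sqrt{3} \approx 227.67$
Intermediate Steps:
$U = - \frac{2}{3}$ ($U = \left(-4\right) \frac{1}{6} = - \frac{2}{3} \approx -0.66667$)
$z = 3$
$l{\left(o \right)} = 1$
$n \left(l{\left(U \right)} + \sqrt{6 + D{\left(3 \right)}}\right) z = 17 \left(1 + \sqrt{6 + 2 \cdot 3}\right) 3 = 17 \left(1 + \sqrt{6 + 6}\right) 3 = 17 \left(1 + \sqrt{12}\right) 3 = 17 \left(1 + 2 \sqrt{3}\right) 3 = 17 \left(3 + 6 \sqrt{3}\right) = 51 + 102 \sqrt{3}$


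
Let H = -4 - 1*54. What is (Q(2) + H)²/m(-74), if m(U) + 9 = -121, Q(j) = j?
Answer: -1568/65 ≈ -24.123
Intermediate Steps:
H = -58 (H = -4 - 54 = -58)
m(U) = -130 (m(U) = -9 - 121 = -130)
(Q(2) + H)²/m(-74) = (2 - 58)²/(-130) = (-56)²*(-1/130) = 3136*(-1/130) = -1568/65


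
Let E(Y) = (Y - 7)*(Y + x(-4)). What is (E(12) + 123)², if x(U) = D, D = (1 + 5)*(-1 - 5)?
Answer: 9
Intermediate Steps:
D = -36 (D = 6*(-6) = -36)
x(U) = -36
E(Y) = (-36 + Y)*(-7 + Y) (E(Y) = (Y - 7)*(Y - 36) = (-7 + Y)*(-36 + Y) = (-36 + Y)*(-7 + Y))
(E(12) + 123)² = ((252 + 12² - 43*12) + 123)² = ((252 + 144 - 516) + 123)² = (-120 + 123)² = 3² = 9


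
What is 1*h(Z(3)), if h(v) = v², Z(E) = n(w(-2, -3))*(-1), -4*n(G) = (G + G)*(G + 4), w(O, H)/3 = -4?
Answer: 2304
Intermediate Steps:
w(O, H) = -12 (w(O, H) = 3*(-4) = -12)
n(G) = -G*(4 + G)/2 (n(G) = -(G + G)*(G + 4)/4 = -2*G*(4 + G)/4 = -G*(4 + G)/2)
Z(E) = 48 (Z(E) = -½*(-12)*(4 - 12)*(-1) = -½*(-12)*(-8)*(-1) = -48*(-1) = 48)
1*h(Z(3)) = 1*48² = 1*2304 = 2304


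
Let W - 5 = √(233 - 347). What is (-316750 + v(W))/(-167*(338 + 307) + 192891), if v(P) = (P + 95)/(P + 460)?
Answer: (-316749*√114 + 147288650*I)/(85176*(√114 - 465*I)) ≈ -3.7188 + 2.115e-7*I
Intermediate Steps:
W = 5 + I*√114 (W = 5 + √(233 - 347) = 5 + √(-114) = 5 + I*√114 ≈ 5.0 + 10.677*I)
v(P) = (95 + P)/(460 + P)
(-316750 + v(W))/(-167*(338 + 307) + 192891) = (-316750 + (95 + (5 + I*√114))/(460 + (5 + I*√114)))/(-167*(338 + 307) + 192891) = (-316750 + (100 + I*√114)/(465 + I*√114))/(-167*645 + 192891) = (-316750 + (100 + I*√114)/(465 + I*√114))/(-107715 + 192891) = (-316750 + (100 + I*√114)/(465 + I*√114))/85176 = (-316750 + (100 + I*√114)/(465 + I*√114))*(1/85176) = -22625/6084 + (100 + I*√114)/(85176*(465 + I*√114))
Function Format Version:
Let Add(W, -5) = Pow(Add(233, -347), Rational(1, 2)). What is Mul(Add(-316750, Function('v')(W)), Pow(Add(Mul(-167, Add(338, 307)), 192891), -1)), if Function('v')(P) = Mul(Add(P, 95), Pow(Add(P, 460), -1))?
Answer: Mul(Rational(1, 85176), Pow(Add(Pow(114, Rational(1, 2)), Mul(-465, I)), -1), Add(Mul(-316749, Pow(114, Rational(1, 2))), Mul(147288650, I))) ≈ Add(-3.7188, Mul(2.1150e-7, I))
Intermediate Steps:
W = Add(5, Mul(I, Pow(114, Rational(1, 2)))) (W = Add(5, Pow(Add(233, -347), Rational(1, 2))) = Add(5, Pow(-114, Rational(1, 2))) = Add(5, Mul(I, Pow(114, Rational(1, 2)))) ≈ Add(5.0000, Mul(10.677, I)))
Function('v')(P) = Mul(Pow(Add(460, P), -1), Add(95, P)) (Function('v')(P) = Mul(Add(95, P), Pow(Add(460, P), -1)) = Mul(Pow(Add(460, P), -1), Add(95, P)))
Mul(Add(-316750, Function('v')(W)), Pow(Add(Mul(-167, Add(338, 307)), 192891), -1)) = Mul(Add(-316750, Mul(Pow(Add(460, Add(5, Mul(I, Pow(114, Rational(1, 2))))), -1), Add(95, Add(5, Mul(I, Pow(114, Rational(1, 2))))))), Pow(Add(Mul(-167, Add(338, 307)), 192891), -1)) = Mul(Add(-316750, Mul(Pow(Add(465, Mul(I, Pow(114, Rational(1, 2)))), -1), Add(100, Mul(I, Pow(114, Rational(1, 2)))))), Pow(Add(Mul(-167, 645), 192891), -1)) = Mul(Add(-316750, Mul(Pow(Add(465, Mul(I, Pow(114, Rational(1, 2)))), -1), Add(100, Mul(I, Pow(114, Rational(1, 2)))))), Pow(Add(-107715, 192891), -1)) = Mul(Add(-316750, Mul(Pow(Add(465, Mul(I, Pow(114, Rational(1, 2)))), -1), Add(100, Mul(I, Pow(114, Rational(1, 2)))))), Pow(85176, -1)) = Mul(Add(-316750, Mul(Pow(Add(465, Mul(I, Pow(114, Rational(1, 2)))), -1), Add(100, Mul(I, Pow(114, Rational(1, 2)))))), Rational(1, 85176)) = Add(Rational(-22625, 6084), Mul(Rational(1, 85176), Pow(Add(465, Mul(I, Pow(114, Rational(1, 2)))), -1), Add(100, Mul(I, Pow(114, Rational(1, 2))))))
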